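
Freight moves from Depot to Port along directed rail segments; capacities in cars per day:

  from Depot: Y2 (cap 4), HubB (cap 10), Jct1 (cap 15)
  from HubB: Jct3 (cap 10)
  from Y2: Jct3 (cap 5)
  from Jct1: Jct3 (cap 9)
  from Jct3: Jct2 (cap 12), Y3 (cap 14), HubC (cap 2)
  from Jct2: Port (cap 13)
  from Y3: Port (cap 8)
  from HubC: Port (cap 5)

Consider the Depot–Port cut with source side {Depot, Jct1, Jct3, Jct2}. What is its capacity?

43

Edges leaving {Depot, Jct1, Jct3, Jct2}: Depot→HubB (10), Depot→Y2 (4), Jct3→Y3 (14), Jct3→HubC (2), Jct2→Port (13).
Cut capacity = 10 + 4 + 14 + 2 + 13 = 43.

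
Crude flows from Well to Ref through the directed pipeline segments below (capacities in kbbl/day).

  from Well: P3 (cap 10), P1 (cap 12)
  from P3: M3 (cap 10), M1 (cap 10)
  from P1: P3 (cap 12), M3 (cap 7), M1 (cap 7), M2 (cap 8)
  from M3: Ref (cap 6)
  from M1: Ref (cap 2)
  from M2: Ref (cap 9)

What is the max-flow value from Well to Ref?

Augment Well→P3→M3→Ref: bottleneck 6, flow now 6.
Augment Well→P3→M1→Ref: bottleneck 2, flow now 8.
Augment Well→P1→M2→Ref: bottleneck 8, flow now 16.
No augmenting path remains; maximum flow = 16.
In the residual graph, reachable from Well: {Well, P3, P1, M3, M1}.
Min-cut edges: P1→M2 (8), M3→Ref (6), M1→Ref (2); capacity 8 + 6 + 2 = 16.
This cut is saturated, so no flow can exceed 16.

16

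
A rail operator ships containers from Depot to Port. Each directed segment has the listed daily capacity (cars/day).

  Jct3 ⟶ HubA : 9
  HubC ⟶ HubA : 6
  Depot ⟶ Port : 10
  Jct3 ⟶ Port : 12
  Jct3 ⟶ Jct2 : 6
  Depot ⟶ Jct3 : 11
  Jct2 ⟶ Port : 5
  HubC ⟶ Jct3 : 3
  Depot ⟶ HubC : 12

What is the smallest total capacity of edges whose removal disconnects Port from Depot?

Augment Depot→Port: bottleneck 10, flow now 10.
Augment Depot→Jct3→Port: bottleneck 11, flow now 21.
Augment Depot→HubC→Jct3→Port: bottleneck 1, flow now 22.
Augment Depot→HubC→Jct3→Jct2→Port: bottleneck 2, flow now 24.
No augmenting path remains; maximum flow = 24.
By max-flow min-cut, the minimum cut capacity equals the max flow.
In the residual graph, reachable from Depot: {Depot, HubC, HubA}.
Min-cut edges: Depot→Jct3 (11), Depot→Port (10), HubC→Jct3 (3); capacity 11 + 10 + 3 = 24.

24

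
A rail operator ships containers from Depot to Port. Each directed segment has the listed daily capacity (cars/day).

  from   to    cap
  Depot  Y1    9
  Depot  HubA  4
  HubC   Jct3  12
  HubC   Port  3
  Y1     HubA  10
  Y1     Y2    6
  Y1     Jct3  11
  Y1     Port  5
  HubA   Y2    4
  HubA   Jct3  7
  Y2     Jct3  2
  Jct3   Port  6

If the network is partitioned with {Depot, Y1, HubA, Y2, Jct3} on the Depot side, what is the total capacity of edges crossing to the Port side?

11

Edges leaving {Depot, Y1, HubA, Y2, Jct3}: Y1→Port (5), Jct3→Port (6).
Cut capacity = 5 + 6 = 11.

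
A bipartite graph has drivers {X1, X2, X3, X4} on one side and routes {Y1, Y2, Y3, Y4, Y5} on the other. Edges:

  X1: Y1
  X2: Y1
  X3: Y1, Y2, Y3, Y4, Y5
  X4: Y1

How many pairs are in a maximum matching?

2

Unit-capacity flow: source→left, listed edges, right→sink; max matching = max flow.
Augmenting path X1→Y1 (+1); matched 1.
Augmenting path X3→Y2 (+1); matched 2.
No augmenting path remains; maximum matching = 2.
König certificate: {X3, Y1} is a vertex cover of size 2 (every listed pair touches it), so no matching can be larger.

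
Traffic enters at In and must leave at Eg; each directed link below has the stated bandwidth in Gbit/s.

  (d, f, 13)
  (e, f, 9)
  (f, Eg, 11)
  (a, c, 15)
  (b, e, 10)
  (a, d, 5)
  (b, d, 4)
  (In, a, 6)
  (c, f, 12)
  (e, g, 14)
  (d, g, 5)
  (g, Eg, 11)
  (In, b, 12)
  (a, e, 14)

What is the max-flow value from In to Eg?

18

Augment In→a→c→f→Eg: bottleneck 6, flow now 6.
Augment In→b→d→f→Eg: bottleneck 4, flow now 10.
Augment In→b→e→f→Eg: bottleneck 1, flow now 11.
Augment In→b→e→g→Eg: bottleneck 7, flow now 18.
No augmenting path remains; maximum flow = 18.
In the residual graph, reachable from In: {In}.
Min-cut edges: In→a (6), In→b (12); capacity 6 + 12 = 18.
This cut is saturated, so no flow can exceed 18.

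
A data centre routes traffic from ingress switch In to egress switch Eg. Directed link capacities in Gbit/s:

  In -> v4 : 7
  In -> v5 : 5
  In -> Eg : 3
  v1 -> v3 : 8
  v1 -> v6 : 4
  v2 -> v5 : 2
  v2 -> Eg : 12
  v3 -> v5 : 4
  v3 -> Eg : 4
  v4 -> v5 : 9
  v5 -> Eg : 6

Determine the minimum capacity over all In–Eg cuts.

9

Augment In→Eg: bottleneck 3, flow now 3.
Augment In→v5→Eg: bottleneck 5, flow now 8.
Augment In→v4→v5→Eg: bottleneck 1, flow now 9.
No augmenting path remains; maximum flow = 9.
By max-flow min-cut, the minimum cut capacity equals the max flow.
In the residual graph, reachable from In: {In, v4, v5}.
Min-cut edges: In→Eg (3), v5→Eg (6); capacity 3 + 6 = 9.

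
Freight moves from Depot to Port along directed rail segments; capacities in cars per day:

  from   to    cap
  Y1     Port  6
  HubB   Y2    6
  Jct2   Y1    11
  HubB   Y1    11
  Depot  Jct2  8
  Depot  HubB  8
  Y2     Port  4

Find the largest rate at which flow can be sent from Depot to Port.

10

Augment Depot→HubB→Y2→Port: bottleneck 4, flow now 4.
Augment Depot→HubB→Y1→Port: bottleneck 4, flow now 8.
Augment Depot→Jct2→Y1→Port: bottleneck 2, flow now 10.
No augmenting path remains; maximum flow = 10.
In the residual graph, reachable from Depot: {Depot, HubB, Jct2, Y2, Y1}.
Min-cut edges: Y2→Port (4), Y1→Port (6); capacity 4 + 6 = 10.
This cut is saturated, so no flow can exceed 10.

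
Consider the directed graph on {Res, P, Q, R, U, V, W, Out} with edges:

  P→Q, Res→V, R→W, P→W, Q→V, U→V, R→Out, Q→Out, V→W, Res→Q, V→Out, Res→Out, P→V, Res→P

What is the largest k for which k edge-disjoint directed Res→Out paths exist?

Assign every edge capacity 1; by Menger, the answer equals the max flow.
Path Res→Out (+1); total 1.
Path Res→Q→Out (+1); total 2.
Path Res→V→Out (+1); total 3.
No residual Res→Out path; max flow = 3.
Certifying cut of size 3: {Q→Out, Res→Out, V→Out}.

3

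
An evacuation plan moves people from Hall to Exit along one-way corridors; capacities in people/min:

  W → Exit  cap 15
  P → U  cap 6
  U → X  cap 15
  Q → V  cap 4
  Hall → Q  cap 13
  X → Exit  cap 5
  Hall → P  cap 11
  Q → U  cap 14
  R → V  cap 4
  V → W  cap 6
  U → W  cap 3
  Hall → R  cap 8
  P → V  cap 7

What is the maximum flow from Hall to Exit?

Augment Hall→P→U→W→Exit: bottleneck 3, flow now 3.
Augment Hall→P→U→X→Exit: bottleneck 3, flow now 6.
Augment Hall→P→V→W→Exit: bottleneck 5, flow now 11.
Augment Hall→Q→U→X→Exit: bottleneck 2, flow now 13.
Augment Hall→Q→V→W→Exit: bottleneck 1, flow now 14.
No augmenting path remains; maximum flow = 14.
In the residual graph, reachable from Hall: {Hall, P, Q, R, U, V, X}.
Min-cut edges: U→W (3), V→W (6), X→Exit (5); capacity 3 + 6 + 5 = 14.
This cut is saturated, so no flow can exceed 14.

14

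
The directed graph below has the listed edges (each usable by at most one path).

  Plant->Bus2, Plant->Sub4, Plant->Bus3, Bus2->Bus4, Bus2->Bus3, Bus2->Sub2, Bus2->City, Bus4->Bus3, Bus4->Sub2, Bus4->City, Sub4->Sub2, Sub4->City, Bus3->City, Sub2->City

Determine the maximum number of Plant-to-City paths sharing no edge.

Assign every edge capacity 1; by Menger, the answer equals the max flow.
Path Plant→Bus2→City (+1); total 1.
Path Plant→Sub4→City (+1); total 2.
Path Plant→Bus3→City (+1); total 3.
No residual Plant→City path; max flow = 3.
Certifying cut of size 3: {Plant→Bus2, Plant→Bus3, Plant→Sub4}.

3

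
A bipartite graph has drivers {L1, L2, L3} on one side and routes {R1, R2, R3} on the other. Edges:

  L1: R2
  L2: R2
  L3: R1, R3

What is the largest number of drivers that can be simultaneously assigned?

2

Unit-capacity flow: source→left, listed edges, right→sink; max matching = max flow.
Augmenting path L1→R2 (+1); matched 1.
Augmenting path L3→R1 (+1); matched 2.
No augmenting path remains; maximum matching = 2.
König certificate: {L3, R2} is a vertex cover of size 2 (every listed pair touches it), so no matching can be larger.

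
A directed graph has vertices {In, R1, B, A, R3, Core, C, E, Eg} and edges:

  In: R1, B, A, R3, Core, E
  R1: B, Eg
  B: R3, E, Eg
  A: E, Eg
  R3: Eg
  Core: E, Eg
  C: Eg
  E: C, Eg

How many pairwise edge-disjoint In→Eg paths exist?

Assign every edge capacity 1; by Menger, the answer equals the max flow.
Path In→R1→Eg (+1); total 1.
Path In→B→Eg (+1); total 2.
Path In→A→Eg (+1); total 3.
Path In→R3→Eg (+1); total 4.
Path In→Core→Eg (+1); total 5.
Path In→E→Eg (+1); total 6.
No residual In→Eg path; max flow = 6.
Certifying cut of size 6: {In→A, In→B, In→Core, In→E, In→R1, In→R3}.

6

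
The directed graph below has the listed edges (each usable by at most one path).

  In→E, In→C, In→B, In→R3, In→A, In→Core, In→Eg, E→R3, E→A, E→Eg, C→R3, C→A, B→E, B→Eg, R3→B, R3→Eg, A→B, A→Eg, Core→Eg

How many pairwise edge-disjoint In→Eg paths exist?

6

Assign every edge capacity 1; by Menger, the answer equals the max flow.
Path In→Eg (+1); total 1.
Path In→E→Eg (+1); total 2.
Path In→B→Eg (+1); total 3.
Path In→R3→Eg (+1); total 4.
Path In→A→Eg (+1); total 5.
Path In→Core→Eg (+1); total 6.
No residual In→Eg path; max flow = 6.
Certifying cut of size 6: {A→Eg, B→Eg, E→Eg, In→Core, In→Eg, R3→Eg}.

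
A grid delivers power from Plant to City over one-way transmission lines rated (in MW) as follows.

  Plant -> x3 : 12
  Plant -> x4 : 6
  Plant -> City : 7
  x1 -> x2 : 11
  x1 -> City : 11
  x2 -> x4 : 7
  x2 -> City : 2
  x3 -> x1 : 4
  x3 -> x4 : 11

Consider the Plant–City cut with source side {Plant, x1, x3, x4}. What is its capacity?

29

Edges leaving {Plant, x1, x3, x4}: Plant→City (7), x1→x2 (11), x1→City (11).
Cut capacity = 7 + 11 + 11 = 29.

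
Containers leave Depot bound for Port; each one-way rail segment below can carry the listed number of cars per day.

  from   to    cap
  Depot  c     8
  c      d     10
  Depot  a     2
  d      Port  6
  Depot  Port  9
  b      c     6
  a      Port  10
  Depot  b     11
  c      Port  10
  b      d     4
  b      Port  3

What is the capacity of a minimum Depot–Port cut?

30

Augment Depot→Port: bottleneck 9, flow now 9.
Augment Depot→a→Port: bottleneck 2, flow now 11.
Augment Depot→b→Port: bottleneck 3, flow now 14.
Augment Depot→c→Port: bottleneck 8, flow now 22.
Augment Depot→b→c→Port: bottleneck 2, flow now 24.
Augment Depot→b→d→Port: bottleneck 4, flow now 28.
Augment Depot→b→c→d→Port: bottleneck 2, flow now 30.
No augmenting path remains; maximum flow = 30.
By max-flow min-cut, the minimum cut capacity equals the max flow.
In the residual graph, reachable from Depot: {Depot}.
Min-cut edges: Depot→a (2), Depot→b (11), Depot→c (8), Depot→Port (9); capacity 2 + 11 + 8 + 9 = 30.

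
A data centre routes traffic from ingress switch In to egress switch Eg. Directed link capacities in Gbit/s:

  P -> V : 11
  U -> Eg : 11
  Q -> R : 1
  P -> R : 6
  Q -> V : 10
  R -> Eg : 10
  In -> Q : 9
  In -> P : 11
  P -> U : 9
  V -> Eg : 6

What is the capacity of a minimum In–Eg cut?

18

Augment In→P→R→Eg: bottleneck 6, flow now 6.
Augment In→P→U→Eg: bottleneck 5, flow now 11.
Augment In→Q→R→Eg: bottleneck 1, flow now 12.
Augment In→Q→V→Eg: bottleneck 6, flow now 18.
No augmenting path remains; maximum flow = 18.
By max-flow min-cut, the minimum cut capacity equals the max flow.
In the residual graph, reachable from In: {In, Q, V}.
Min-cut edges: In→P (11), Q→R (1), V→Eg (6); capacity 11 + 1 + 6 = 18.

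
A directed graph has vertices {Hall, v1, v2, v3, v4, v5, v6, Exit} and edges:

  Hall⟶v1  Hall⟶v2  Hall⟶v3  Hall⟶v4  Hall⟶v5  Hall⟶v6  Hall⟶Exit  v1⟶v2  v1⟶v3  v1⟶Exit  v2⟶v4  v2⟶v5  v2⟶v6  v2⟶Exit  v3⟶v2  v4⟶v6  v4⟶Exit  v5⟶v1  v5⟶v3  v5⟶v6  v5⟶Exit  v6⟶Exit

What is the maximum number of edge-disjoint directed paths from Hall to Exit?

Assign every edge capacity 1; by Menger, the answer equals the max flow.
Path Hall→Exit (+1); total 1.
Path Hall→v1→Exit (+1); total 2.
Path Hall→v2→Exit (+1); total 3.
Path Hall→v4→Exit (+1); total 4.
Path Hall→v5→Exit (+1); total 5.
Path Hall→v6→Exit (+1); total 6.
No residual Hall→Exit path; max flow = 6.
Certifying cut of size 6: {Hall→Exit, v1→Exit, v2→Exit, v4→Exit, v5→Exit, v6→Exit}.

6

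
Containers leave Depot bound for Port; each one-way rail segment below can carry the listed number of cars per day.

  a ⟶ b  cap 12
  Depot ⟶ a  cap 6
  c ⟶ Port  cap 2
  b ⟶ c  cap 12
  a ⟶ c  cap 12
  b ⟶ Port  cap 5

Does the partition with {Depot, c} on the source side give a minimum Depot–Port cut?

Given cut capacity: 6 + 2 = 8.
Augment Depot→a→b→Port: bottleneck 5, flow now 5.
Augment Depot→a→c→Port: bottleneck 1, flow now 6.
No augmenting path remains; maximum flow = 6.
In the residual graph, reachable from Depot: {Depot}.
Min-cut edges: Depot→a (6); capacity 6 = 6.
Cut capacity 8 exceeds the max flow 6, so it is not minimum.

No — its capacity is 8, but the minimum cut has capacity 6.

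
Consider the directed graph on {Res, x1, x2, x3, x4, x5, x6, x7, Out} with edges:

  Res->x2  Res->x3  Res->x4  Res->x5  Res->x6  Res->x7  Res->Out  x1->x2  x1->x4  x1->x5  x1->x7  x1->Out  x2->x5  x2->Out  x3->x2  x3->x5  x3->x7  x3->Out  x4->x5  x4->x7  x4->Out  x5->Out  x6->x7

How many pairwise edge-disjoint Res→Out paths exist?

Assign every edge capacity 1; by Menger, the answer equals the max flow.
Path Res→Out (+1); total 1.
Path Res→x2→Out (+1); total 2.
Path Res→x3→Out (+1); total 3.
Path Res→x4→Out (+1); total 4.
Path Res→x5→Out (+1); total 5.
No residual Res→Out path; max flow = 5.
Certifying cut of size 5: {Res→Out, Res→x2, Res→x3, Res→x4, Res→x5}.

5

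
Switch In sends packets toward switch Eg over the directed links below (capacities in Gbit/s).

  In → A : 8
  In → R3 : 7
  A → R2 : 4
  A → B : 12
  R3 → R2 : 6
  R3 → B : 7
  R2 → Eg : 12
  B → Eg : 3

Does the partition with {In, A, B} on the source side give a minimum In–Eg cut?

Given cut capacity: 7 + 4 + 3 = 14.
Augment In→A→R2→Eg: bottleneck 4, flow now 4.
Augment In→A→B→Eg: bottleneck 3, flow now 7.
Augment In→R3→R2→Eg: bottleneck 6, flow now 13.
No augmenting path remains; maximum flow = 13.
In the residual graph, reachable from In: {In, A, R3, B}.
Min-cut edges: A→R2 (4), R3→R2 (6), B→Eg (3); capacity 4 + 6 + 3 = 13.
Cut capacity 14 exceeds the max flow 13, so it is not minimum.

No — its capacity is 14, but the minimum cut has capacity 13.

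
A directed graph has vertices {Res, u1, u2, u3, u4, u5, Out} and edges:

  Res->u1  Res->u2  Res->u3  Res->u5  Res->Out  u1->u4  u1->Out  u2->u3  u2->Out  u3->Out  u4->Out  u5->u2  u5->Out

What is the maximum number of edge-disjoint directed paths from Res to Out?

Assign every edge capacity 1; by Menger, the answer equals the max flow.
Path Res→Out (+1); total 1.
Path Res→u1→Out (+1); total 2.
Path Res→u2→Out (+1); total 3.
Path Res→u3→Out (+1); total 4.
Path Res→u5→Out (+1); total 5.
No residual Res→Out path; max flow = 5.
Certifying cut of size 5: {Res→Out, Res→u1, Res→u2, Res→u3, Res→u5}.

5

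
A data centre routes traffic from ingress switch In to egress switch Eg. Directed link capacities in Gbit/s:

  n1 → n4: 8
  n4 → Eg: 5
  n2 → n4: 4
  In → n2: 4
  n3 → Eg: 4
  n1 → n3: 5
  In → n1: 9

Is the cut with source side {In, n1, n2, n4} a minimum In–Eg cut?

Given cut capacity: 5 + 5 = 10.
Augment In→n1→n3→Eg: bottleneck 4, flow now 4.
Augment In→n1→n4→Eg: bottleneck 5, flow now 9.
No augmenting path remains; maximum flow = 9.
In the residual graph, reachable from In: {In, n1, n2, n3, n4}.
Min-cut edges: n3→Eg (4), n4→Eg (5); capacity 4 + 5 = 9.
Cut capacity 10 exceeds the max flow 9, so it is not minimum.

No — its capacity is 10, but the minimum cut has capacity 9.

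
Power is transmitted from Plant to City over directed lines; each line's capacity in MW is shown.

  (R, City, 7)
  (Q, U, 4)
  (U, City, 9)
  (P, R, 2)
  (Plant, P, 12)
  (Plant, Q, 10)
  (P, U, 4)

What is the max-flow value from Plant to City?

Augment Plant→P→R→City: bottleneck 2, flow now 2.
Augment Plant→P→U→City: bottleneck 4, flow now 6.
Augment Plant→Q→U→City: bottleneck 4, flow now 10.
No augmenting path remains; maximum flow = 10.
In the residual graph, reachable from Plant: {Plant, P, Q}.
Min-cut edges: P→R (2), P→U (4), Q→U (4); capacity 2 + 4 + 4 = 10.
This cut is saturated, so no flow can exceed 10.

10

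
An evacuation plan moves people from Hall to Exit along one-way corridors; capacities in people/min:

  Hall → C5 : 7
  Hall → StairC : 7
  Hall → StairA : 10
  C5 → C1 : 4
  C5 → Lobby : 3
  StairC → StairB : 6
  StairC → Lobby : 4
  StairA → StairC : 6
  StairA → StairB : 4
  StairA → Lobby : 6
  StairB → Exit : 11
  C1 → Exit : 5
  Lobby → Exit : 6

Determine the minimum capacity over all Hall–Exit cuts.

20

Augment Hall→C5→C1→Exit: bottleneck 4, flow now 4.
Augment Hall→C5→Lobby→Exit: bottleneck 3, flow now 7.
Augment Hall→StairC→StairB→Exit: bottleneck 6, flow now 13.
Augment Hall→StairC→Lobby→Exit: bottleneck 1, flow now 14.
Augment Hall→StairA→StairB→Exit: bottleneck 4, flow now 18.
Augment Hall→StairA→Lobby→Exit: bottleneck 2, flow now 20.
No augmenting path remains; maximum flow = 20.
By max-flow min-cut, the minimum cut capacity equals the max flow.
In the residual graph, reachable from Hall: {Hall, C5, StairC, StairA, Lobby}.
Min-cut edges: C5→C1 (4), StairC→StairB (6), StairA→StairB (4), Lobby→Exit (6); capacity 4 + 6 + 4 + 6 = 20.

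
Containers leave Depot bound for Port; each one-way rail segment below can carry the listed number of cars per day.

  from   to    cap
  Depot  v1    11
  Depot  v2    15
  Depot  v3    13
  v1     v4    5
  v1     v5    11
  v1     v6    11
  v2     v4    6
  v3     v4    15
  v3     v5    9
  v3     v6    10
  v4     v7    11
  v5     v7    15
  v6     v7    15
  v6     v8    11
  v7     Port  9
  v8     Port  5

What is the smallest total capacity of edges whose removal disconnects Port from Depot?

14

Augment Depot→v1→v4→v7→Port: bottleneck 5, flow now 5.
Augment Depot→v1→v5→v7→Port: bottleneck 4, flow now 9.
Augment Depot→v1→v6→v8→Port: bottleneck 2, flow now 11.
Augment Depot→v3→v6→v8→Port: bottleneck 3, flow now 14.
No augmenting path remains; maximum flow = 14.
By max-flow min-cut, the minimum cut capacity equals the max flow.
In the residual graph, reachable from Depot: {Depot, v1, v2, v3, v4, v5, v6, v7, v8}.
Min-cut edges: v7→Port (9), v8→Port (5); capacity 9 + 5 = 14.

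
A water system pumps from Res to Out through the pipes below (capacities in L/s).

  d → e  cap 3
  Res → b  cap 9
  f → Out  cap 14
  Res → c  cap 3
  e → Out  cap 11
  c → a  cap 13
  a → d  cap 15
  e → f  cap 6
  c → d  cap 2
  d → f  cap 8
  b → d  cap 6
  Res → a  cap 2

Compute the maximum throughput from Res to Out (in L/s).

11

Augment Res→a→d→e→Out: bottleneck 2, flow now 2.
Augment Res→b→d→e→Out: bottleneck 1, flow now 3.
Augment Res→b→d→f→Out: bottleneck 5, flow now 8.
Augment Res→c→d→f→Out: bottleneck 2, flow now 10.
Augment Res→c→a→d→f→Out: bottleneck 1, flow now 11.
No augmenting path remains; maximum flow = 11.
In the residual graph, reachable from Res: {Res, b}.
Min-cut edges: Res→a (2), Res→c (3), b→d (6); capacity 2 + 3 + 6 = 11.
This cut is saturated, so no flow can exceed 11.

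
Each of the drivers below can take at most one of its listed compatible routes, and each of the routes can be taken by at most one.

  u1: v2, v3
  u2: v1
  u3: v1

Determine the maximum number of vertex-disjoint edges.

Unit-capacity flow: source→left, listed edges, right→sink; max matching = max flow.
Augmenting path u1→v2 (+1); matched 1.
Augmenting path u2→v1 (+1); matched 2.
No augmenting path remains; maximum matching = 2.
König certificate: {u1, v1} is a vertex cover of size 2 (every listed pair touches it), so no matching can be larger.

2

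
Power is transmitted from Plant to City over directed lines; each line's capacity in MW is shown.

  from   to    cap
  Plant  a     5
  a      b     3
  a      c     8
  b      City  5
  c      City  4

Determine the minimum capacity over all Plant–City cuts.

5

Augment Plant→a→b→City: bottleneck 3, flow now 3.
Augment Plant→a→c→City: bottleneck 2, flow now 5.
No augmenting path remains; maximum flow = 5.
By max-flow min-cut, the minimum cut capacity equals the max flow.
In the residual graph, reachable from Plant: {Plant}.
Min-cut edges: Plant→a (5); capacity 5 = 5.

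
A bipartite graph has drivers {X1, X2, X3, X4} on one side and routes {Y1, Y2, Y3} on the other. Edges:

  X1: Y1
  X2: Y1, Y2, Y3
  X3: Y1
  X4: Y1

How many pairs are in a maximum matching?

Unit-capacity flow: source→left, listed edges, right→sink; max matching = max flow.
Augmenting path X1→Y1 (+1); matched 1.
Augmenting path X2→Y2 (+1); matched 2.
No augmenting path remains; maximum matching = 2.
König certificate: {X2, Y1} is a vertex cover of size 2 (every listed pair touches it), so no matching can be larger.

2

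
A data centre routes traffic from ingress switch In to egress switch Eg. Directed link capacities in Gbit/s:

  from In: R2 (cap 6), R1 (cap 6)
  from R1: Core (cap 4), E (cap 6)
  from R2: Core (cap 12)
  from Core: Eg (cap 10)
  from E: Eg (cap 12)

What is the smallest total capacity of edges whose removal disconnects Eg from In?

Augment In→R1→Core→Eg: bottleneck 4, flow now 4.
Augment In→R1→E→Eg: bottleneck 2, flow now 6.
Augment In→R2→Core→Eg: bottleneck 6, flow now 12.
No augmenting path remains; maximum flow = 12.
By max-flow min-cut, the minimum cut capacity equals the max flow.
In the residual graph, reachable from In: {In}.
Min-cut edges: In→R1 (6), In→R2 (6); capacity 6 + 6 = 12.

12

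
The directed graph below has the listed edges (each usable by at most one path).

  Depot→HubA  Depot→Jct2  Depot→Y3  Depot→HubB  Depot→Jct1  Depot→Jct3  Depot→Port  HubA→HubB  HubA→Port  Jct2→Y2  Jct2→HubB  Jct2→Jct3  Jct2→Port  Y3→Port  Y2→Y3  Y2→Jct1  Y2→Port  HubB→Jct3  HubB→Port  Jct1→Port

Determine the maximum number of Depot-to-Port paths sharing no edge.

Assign every edge capacity 1; by Menger, the answer equals the max flow.
Path Depot→Port (+1); total 1.
Path Depot→HubA→Port (+1); total 2.
Path Depot→Jct2→Port (+1); total 3.
Path Depot→Y3→Port (+1); total 4.
Path Depot→HubB→Port (+1); total 5.
Path Depot→Jct1→Port (+1); total 6.
No residual Depot→Port path; max flow = 6.
Certifying cut of size 6: {Depot→HubA, Depot→HubB, Depot→Jct1, Depot→Jct2, Depot→Port, Depot→Y3}.

6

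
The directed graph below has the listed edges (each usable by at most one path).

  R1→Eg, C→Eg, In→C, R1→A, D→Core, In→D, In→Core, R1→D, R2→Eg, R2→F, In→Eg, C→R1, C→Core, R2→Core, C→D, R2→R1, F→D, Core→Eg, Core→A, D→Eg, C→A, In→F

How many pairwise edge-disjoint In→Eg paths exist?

Assign every edge capacity 1; by Menger, the answer equals the max flow.
Path In→Eg (+1); total 1.
Path In→C→Eg (+1); total 2.
Path In→Core→Eg (+1); total 3.
Path In→D→Eg (+1); total 4.
No residual In→Eg path; max flow = 4.
Certifying cut of size 4: {Core→Eg, D→Eg, In→C, In→Eg}.

4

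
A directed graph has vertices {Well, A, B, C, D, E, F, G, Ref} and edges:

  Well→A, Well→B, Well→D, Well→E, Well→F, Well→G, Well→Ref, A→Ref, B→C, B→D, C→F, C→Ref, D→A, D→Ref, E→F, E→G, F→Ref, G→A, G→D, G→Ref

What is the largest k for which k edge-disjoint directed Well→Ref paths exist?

6

Assign every edge capacity 1; by Menger, the answer equals the max flow.
Path Well→Ref (+1); total 1.
Path Well→A→Ref (+1); total 2.
Path Well→D→Ref (+1); total 3.
Path Well→F→Ref (+1); total 4.
Path Well→G→Ref (+1); total 5.
Path Well→B→C→Ref (+1); total 6.
No residual Well→Ref path; max flow = 6.
Certifying cut of size 6: {A→Ref, D→Ref, F→Ref, G→Ref, Well→B, Well→Ref}.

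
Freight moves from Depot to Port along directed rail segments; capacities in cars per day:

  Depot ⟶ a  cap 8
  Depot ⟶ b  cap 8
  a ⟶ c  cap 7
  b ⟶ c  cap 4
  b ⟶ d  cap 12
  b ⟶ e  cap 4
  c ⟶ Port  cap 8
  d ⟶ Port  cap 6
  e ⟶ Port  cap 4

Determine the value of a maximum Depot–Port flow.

15

Augment Depot→a→c→Port: bottleneck 7, flow now 7.
Augment Depot→b→c→Port: bottleneck 1, flow now 8.
Augment Depot→b→d→Port: bottleneck 6, flow now 14.
Augment Depot→b→e→Port: bottleneck 1, flow now 15.
No augmenting path remains; maximum flow = 15.
In the residual graph, reachable from Depot: {Depot, a}.
Min-cut edges: Depot→b (8), a→c (7); capacity 8 + 7 = 15.
This cut is saturated, so no flow can exceed 15.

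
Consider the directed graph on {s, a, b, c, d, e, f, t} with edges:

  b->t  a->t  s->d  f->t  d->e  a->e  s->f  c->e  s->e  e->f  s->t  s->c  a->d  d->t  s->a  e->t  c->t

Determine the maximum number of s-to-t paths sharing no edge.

Assign every edge capacity 1; by Menger, the answer equals the max flow.
Path s→t (+1); total 1.
Path s→a→t (+1); total 2.
Path s→c→t (+1); total 3.
Path s→d→t (+1); total 4.
Path s→e→t (+1); total 5.
Path s→f→t (+1); total 6.
No residual s→t path; max flow = 6.
Certifying cut of size 6: {s→a, s→c, s→d, s→e, s→f, s→t}.

6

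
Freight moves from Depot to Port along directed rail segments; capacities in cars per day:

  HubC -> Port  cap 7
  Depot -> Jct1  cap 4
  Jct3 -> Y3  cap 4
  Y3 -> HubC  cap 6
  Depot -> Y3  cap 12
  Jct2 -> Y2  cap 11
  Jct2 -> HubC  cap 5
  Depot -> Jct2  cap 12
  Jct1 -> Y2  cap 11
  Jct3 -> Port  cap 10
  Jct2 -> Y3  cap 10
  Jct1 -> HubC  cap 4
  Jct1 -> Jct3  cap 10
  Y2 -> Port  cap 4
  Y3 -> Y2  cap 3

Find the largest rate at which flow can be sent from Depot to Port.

15

Augment Depot→Jct2→HubC→Port: bottleneck 5, flow now 5.
Augment Depot→Jct2→Y2→Port: bottleneck 4, flow now 9.
Augment Depot→Y3→HubC→Port: bottleneck 2, flow now 11.
Augment Depot→Jct1→Jct3→Port: bottleneck 4, flow now 15.
No augmenting path remains; maximum flow = 15.
In the residual graph, reachable from Depot: {Depot, Jct2, Y3, HubC, Y2}.
Min-cut edges: Depot→Jct1 (4), HubC→Port (7), Y2→Port (4); capacity 4 + 7 + 4 = 15.
This cut is saturated, so no flow can exceed 15.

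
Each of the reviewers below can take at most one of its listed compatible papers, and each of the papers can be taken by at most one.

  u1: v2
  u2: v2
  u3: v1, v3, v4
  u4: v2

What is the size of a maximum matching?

Unit-capacity flow: source→left, listed edges, right→sink; max matching = max flow.
Augmenting path u1→v2 (+1); matched 1.
Augmenting path u3→v1 (+1); matched 2.
No augmenting path remains; maximum matching = 2.
König certificate: {u3, v2} is a vertex cover of size 2 (every listed pair touches it), so no matching can be larger.

2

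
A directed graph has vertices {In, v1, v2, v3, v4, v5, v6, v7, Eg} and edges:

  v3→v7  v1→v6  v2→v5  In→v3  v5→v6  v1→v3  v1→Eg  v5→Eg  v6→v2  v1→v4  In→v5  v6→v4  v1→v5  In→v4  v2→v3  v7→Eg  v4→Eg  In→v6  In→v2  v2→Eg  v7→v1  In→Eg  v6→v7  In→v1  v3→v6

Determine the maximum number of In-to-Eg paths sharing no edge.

Assign every edge capacity 1; by Menger, the answer equals the max flow.
Path In→Eg (+1); total 1.
Path In→v1→Eg (+1); total 2.
Path In→v2→Eg (+1); total 3.
Path In→v4→Eg (+1); total 4.
Path In→v5→Eg (+1); total 5.
Path In→v3→v7→Eg (+1); total 6.
No residual In→Eg path; max flow = 6.
Certifying cut of size 6: {In→Eg, v1→Eg, v2→Eg, v4→Eg, v5→Eg, v7→Eg}.

6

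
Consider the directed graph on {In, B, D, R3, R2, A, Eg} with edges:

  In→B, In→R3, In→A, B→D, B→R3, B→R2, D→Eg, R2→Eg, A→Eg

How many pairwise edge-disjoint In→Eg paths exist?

Assign every edge capacity 1; by Menger, the answer equals the max flow.
Path In→A→Eg (+1); total 1.
Path In→B→D→Eg (+1); total 2.
No residual In→Eg path; max flow = 2.
Certifying cut of size 2: {In→A, In→B}.

2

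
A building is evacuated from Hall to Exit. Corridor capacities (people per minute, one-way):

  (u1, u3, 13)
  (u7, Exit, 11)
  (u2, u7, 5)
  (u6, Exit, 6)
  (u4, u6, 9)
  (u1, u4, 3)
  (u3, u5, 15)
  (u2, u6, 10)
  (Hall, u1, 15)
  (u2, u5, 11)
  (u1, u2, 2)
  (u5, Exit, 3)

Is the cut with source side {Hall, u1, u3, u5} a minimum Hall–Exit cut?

Given cut capacity: 2 + 3 + 3 = 8.
Augment Hall→u1→u2→u5→Exit: bottleneck 2, flow now 2.
Augment Hall→u1→u3→u5→Exit: bottleneck 1, flow now 3.
Augment Hall→u1→u4→u6→Exit: bottleneck 3, flow now 6.
Augment Hall→u1→u3→u5→u2→u6→Exit: bottleneck 2, flow now 8. (uses reverse residual edge)
No augmenting path remains; maximum flow = 8.
Cut capacity 8 equals the max flow, so it is a minimum cut.

Yes — it is a minimum cut (capacity 8).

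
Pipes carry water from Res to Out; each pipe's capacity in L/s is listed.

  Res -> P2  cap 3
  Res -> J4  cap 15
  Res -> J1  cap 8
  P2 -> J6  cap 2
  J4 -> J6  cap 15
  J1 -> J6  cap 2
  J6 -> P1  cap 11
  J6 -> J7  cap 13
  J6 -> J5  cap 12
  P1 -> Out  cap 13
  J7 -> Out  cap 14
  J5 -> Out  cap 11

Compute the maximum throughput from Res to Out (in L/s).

Augment Res→P2→J6→P1→Out: bottleneck 2, flow now 2.
Augment Res→J4→J6→P1→Out: bottleneck 9, flow now 11.
Augment Res→J4→J6→J7→Out: bottleneck 6, flow now 17.
Augment Res→J1→J6→J7→Out: bottleneck 2, flow now 19.
No augmenting path remains; maximum flow = 19.
In the residual graph, reachable from Res: {Res, P2, J1}.
Min-cut edges: Res→J4 (15), P2→J6 (2), J1→J6 (2); capacity 15 + 2 + 2 = 19.
This cut is saturated, so no flow can exceed 19.

19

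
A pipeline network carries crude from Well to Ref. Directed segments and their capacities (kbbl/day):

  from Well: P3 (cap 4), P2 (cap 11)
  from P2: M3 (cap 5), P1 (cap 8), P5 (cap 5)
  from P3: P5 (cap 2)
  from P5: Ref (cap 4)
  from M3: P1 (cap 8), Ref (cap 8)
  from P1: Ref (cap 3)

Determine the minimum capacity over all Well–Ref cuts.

12

Augment Well→P2→P5→Ref: bottleneck 4, flow now 4.
Augment Well→P2→M3→Ref: bottleneck 5, flow now 9.
Augment Well→P2→P1→Ref: bottleneck 2, flow now 11.
Augment Well→P3→P5→P2→P1→Ref: bottleneck 1, flow now 12. (uses reverse residual edge)
No augmenting path remains; maximum flow = 12.
By max-flow min-cut, the minimum cut capacity equals the max flow.
In the residual graph, reachable from Well: {Well, P2, P3, P5, P1}.
Min-cut edges: P2→M3 (5), P5→Ref (4), P1→Ref (3); capacity 5 + 4 + 3 = 12.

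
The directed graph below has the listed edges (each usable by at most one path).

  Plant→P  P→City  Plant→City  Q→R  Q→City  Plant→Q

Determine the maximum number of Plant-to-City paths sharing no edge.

Assign every edge capacity 1; by Menger, the answer equals the max flow.
Path Plant→City (+1); total 1.
Path Plant→P→City (+1); total 2.
Path Plant→Q→City (+1); total 3.
No residual Plant→City path; max flow = 3.
Certifying cut of size 3: {Plant→City, Plant→P, Plant→Q}.

3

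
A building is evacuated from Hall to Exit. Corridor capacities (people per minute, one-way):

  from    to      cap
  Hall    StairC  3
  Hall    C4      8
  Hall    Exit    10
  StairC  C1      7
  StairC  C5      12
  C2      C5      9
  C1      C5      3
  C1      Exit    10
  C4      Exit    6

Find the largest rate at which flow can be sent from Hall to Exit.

Augment Hall→Exit: bottleneck 10, flow now 10.
Augment Hall→C4→Exit: bottleneck 6, flow now 16.
Augment Hall→StairC→C1→Exit: bottleneck 3, flow now 19.
No augmenting path remains; maximum flow = 19.
In the residual graph, reachable from Hall: {Hall, C4}.
Min-cut edges: Hall→StairC (3), Hall→Exit (10), C4→Exit (6); capacity 3 + 10 + 6 = 19.
This cut is saturated, so no flow can exceed 19.

19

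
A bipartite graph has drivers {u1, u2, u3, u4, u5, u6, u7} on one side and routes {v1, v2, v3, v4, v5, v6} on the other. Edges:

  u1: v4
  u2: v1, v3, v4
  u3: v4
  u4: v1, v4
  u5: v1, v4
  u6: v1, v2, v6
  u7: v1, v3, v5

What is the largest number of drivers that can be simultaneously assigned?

5

Unit-capacity flow: source→left, listed edges, right→sink; max matching = max flow.
Augmenting path u1→v4 (+1); matched 1.
Augmenting path u2→v1 (+1); matched 2.
Augmenting path u6→v2 (+1); matched 3.
Augmenting path u7→v3 (+1); matched 4.
Augmenting path u4→v1→u2→v3→u7→v5 (+1); matched 5.
No augmenting path remains; maximum matching = 5.
König certificate: {u2, u6, u7, v1, v4} is a vertex cover of size 5 (every listed pair touches it), so no matching can be larger.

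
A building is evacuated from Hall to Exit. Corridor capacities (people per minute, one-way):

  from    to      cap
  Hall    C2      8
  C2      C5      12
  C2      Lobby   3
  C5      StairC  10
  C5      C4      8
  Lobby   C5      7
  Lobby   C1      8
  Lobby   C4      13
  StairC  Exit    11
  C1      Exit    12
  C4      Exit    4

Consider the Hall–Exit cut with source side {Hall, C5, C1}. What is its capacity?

Edges leaving {Hall, C5, C1}: Hall→C2 (8), C5→StairC (10), C5→C4 (8), C1→Exit (12).
Cut capacity = 8 + 10 + 8 + 12 = 38.

38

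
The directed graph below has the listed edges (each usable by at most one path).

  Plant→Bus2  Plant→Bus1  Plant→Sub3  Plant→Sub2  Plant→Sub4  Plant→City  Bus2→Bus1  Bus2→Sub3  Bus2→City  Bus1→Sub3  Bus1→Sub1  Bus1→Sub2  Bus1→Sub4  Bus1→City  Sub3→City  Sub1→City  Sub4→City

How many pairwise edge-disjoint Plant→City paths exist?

Assign every edge capacity 1; by Menger, the answer equals the max flow.
Path Plant→City (+1); total 1.
Path Plant→Bus2→City (+1); total 2.
Path Plant→Bus1→City (+1); total 3.
Path Plant→Sub3→City (+1); total 4.
Path Plant→Sub4→City (+1); total 5.
No residual Plant→City path; max flow = 5.
Certifying cut of size 5: {Plant→Bus1, Plant→Bus2, Plant→City, Plant→Sub3, Plant→Sub4}.

5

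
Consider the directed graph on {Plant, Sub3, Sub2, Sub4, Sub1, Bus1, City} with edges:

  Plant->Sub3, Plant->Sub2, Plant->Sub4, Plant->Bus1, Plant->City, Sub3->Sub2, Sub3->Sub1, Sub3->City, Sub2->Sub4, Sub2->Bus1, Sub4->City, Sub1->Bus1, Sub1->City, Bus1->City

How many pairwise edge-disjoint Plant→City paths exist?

4

Assign every edge capacity 1; by Menger, the answer equals the max flow.
Path Plant→City (+1); total 1.
Path Plant→Sub3→City (+1); total 2.
Path Plant→Sub4→City (+1); total 3.
Path Plant→Bus1→City (+1); total 4.
No residual Plant→City path; max flow = 4.
Certifying cut of size 4: {Bus1→City, Plant→City, Plant→Sub3, Sub4→City}.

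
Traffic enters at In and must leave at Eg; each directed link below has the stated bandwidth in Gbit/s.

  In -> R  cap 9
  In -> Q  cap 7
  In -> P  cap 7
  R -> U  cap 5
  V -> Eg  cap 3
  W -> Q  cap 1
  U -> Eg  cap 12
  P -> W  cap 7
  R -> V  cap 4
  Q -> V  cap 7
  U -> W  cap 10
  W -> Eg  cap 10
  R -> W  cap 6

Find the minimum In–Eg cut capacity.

18

Augment In→P→W→Eg: bottleneck 7, flow now 7.
Augment In→Q→V→Eg: bottleneck 3, flow now 10.
Augment In→R→U→Eg: bottleneck 5, flow now 15.
Augment In→R→W→Eg: bottleneck 3, flow now 18.
No augmenting path remains; maximum flow = 18.
By max-flow min-cut, the minimum cut capacity equals the max flow.
In the residual graph, reachable from In: {In, P, Q, R, V, W}.
Min-cut edges: R→U (5), V→Eg (3), W→Eg (10); capacity 5 + 3 + 10 = 18.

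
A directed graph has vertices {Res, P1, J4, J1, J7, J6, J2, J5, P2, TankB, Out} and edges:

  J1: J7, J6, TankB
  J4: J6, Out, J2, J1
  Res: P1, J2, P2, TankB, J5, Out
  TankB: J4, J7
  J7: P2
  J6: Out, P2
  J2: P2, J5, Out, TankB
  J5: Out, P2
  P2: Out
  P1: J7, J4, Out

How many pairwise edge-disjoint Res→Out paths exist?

6

Assign every edge capacity 1; by Menger, the answer equals the max flow.
Path Res→Out (+1); total 1.
Path Res→P1→Out (+1); total 2.
Path Res→J2→Out (+1); total 3.
Path Res→J5→Out (+1); total 4.
Path Res→P2→Out (+1); total 5.
Path Res→TankB→J4→Out (+1); total 6.
No residual Res→Out path; max flow = 6.
Certifying cut of size 6: {Res→J2, Res→J5, Res→Out, Res→P1, Res→P2, Res→TankB}.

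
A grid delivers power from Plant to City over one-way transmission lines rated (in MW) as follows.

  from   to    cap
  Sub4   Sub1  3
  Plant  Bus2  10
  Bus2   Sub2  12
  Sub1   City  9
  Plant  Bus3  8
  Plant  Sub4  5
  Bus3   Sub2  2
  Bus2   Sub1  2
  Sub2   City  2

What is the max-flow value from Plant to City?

7

Augment Plant→Bus3→Sub2→City: bottleneck 2, flow now 2.
Augment Plant→Bus2→Sub1→City: bottleneck 2, flow now 4.
Augment Plant→Sub4→Sub1→City: bottleneck 3, flow now 7.
No augmenting path remains; maximum flow = 7.
In the residual graph, reachable from Plant: {Plant, Bus3, Bus2, Sub4, Sub2}.
Min-cut edges: Bus2→Sub1 (2), Sub4→Sub1 (3), Sub2→City (2); capacity 2 + 3 + 2 = 7.
This cut is saturated, so no flow can exceed 7.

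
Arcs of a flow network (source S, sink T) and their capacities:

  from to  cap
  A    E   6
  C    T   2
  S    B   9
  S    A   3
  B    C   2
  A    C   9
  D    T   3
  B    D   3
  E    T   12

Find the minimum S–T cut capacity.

8

Augment S→A→C→T: bottleneck 2, flow now 2.
Augment S→A→E→T: bottleneck 1, flow now 3.
Augment S→B→D→T: bottleneck 3, flow now 6.
Augment S→B→C→A→E→T: bottleneck 2, flow now 8. (uses reverse residual edge)
No augmenting path remains; maximum flow = 8.
By max-flow min-cut, the minimum cut capacity equals the max flow.
In the residual graph, reachable from S: {S, B}.
Min-cut edges: S→A (3), B→C (2), B→D (3); capacity 3 + 2 + 3 = 8.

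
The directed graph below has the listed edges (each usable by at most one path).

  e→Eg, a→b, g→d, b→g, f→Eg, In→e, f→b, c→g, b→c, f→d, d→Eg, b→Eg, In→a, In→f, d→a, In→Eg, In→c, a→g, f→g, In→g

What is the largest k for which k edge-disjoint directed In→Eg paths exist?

5

Assign every edge capacity 1; by Menger, the answer equals the max flow.
Path In→Eg (+1); total 1.
Path In→e→Eg (+1); total 2.
Path In→f→Eg (+1); total 3.
Path In→a→b→Eg (+1); total 4.
Path In→g→d→Eg (+1); total 5.
No residual In→Eg path; max flow = 5.
Certifying cut of size 5: {In→Eg, In→a, In→e, In→f, g→d}.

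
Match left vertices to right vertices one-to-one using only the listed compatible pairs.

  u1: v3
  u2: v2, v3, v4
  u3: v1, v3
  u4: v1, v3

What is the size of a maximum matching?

Unit-capacity flow: source→left, listed edges, right→sink; max matching = max flow.
Augmenting path u1→v3 (+1); matched 1.
Augmenting path u2→v2 (+1); matched 2.
Augmenting path u3→v1 (+1); matched 3.
No augmenting path remains; maximum matching = 3.
König certificate: {u2, v1, v3} is a vertex cover of size 3 (every listed pair touches it), so no matching can be larger.

3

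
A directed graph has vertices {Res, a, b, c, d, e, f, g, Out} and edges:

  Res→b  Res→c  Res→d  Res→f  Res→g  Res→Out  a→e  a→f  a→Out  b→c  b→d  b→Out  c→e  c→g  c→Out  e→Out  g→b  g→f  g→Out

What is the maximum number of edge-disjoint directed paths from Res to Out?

4

Assign every edge capacity 1; by Menger, the answer equals the max flow.
Path Res→Out (+1); total 1.
Path Res→b→Out (+1); total 2.
Path Res→c→Out (+1); total 3.
Path Res→g→Out (+1); total 4.
No residual Res→Out path; max flow = 4.
Certifying cut of size 4: {Res→Out, Res→b, Res→c, Res→g}.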